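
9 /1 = 9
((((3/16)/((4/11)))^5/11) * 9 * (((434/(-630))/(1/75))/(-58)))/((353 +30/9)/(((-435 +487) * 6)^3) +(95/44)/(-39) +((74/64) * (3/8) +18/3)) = 3238453966426965/777565110871785472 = 0.00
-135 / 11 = -12.27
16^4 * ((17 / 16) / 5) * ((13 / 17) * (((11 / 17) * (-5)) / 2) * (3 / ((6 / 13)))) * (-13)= 24747008 / 17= 1455706.35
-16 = -16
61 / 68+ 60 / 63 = 2641 / 1428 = 1.85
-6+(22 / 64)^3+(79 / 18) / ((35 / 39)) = -3677717 / 3440640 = -1.07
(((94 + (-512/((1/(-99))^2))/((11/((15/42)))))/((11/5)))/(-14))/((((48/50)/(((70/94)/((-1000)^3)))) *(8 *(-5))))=569911/5558784000000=0.00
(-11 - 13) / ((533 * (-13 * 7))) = 24 / 48503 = 0.00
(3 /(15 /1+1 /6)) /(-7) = -18 /637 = -0.03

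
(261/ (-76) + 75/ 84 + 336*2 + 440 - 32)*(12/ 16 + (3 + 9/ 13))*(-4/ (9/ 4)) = -6305288/ 741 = -8509.16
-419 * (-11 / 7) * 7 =4609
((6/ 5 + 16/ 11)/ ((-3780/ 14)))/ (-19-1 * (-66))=-73/ 348975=-0.00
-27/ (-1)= 27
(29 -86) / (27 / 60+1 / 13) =-14820 / 137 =-108.18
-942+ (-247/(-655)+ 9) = -610868/655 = -932.62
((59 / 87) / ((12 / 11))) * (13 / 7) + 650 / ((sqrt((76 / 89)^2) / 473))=49992452653 / 138852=360041.29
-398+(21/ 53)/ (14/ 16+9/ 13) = -3436138/ 8639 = -397.75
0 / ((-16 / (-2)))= 0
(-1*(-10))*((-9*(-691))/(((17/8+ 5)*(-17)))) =-165840/323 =-513.44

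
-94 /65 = -1.45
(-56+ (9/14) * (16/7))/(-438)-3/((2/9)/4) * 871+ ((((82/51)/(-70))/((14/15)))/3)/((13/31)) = -223086561739/4743102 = -47033.90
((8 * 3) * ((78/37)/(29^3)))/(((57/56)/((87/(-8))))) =-13104/591223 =-0.02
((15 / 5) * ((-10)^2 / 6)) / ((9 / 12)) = 200 / 3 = 66.67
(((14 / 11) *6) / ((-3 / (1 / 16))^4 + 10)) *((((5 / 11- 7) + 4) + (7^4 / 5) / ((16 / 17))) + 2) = 0.00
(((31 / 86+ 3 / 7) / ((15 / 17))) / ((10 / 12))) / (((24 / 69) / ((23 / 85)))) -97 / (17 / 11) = -12675813 / 204680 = -61.93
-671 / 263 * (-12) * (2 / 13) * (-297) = -4782888 / 3419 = -1398.91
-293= -293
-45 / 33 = -15 / 11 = -1.36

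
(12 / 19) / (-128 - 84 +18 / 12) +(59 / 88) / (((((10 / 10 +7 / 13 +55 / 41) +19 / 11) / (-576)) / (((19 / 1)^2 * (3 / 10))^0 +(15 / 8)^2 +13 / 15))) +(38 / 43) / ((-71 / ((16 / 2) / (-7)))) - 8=-28268398935134621 / 61568137900640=-459.14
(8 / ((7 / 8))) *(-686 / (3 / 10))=-62720 / 3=-20906.67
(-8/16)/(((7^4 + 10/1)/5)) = -0.00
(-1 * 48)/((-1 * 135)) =16/45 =0.36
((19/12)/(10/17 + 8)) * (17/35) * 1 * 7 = 5491/8760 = 0.63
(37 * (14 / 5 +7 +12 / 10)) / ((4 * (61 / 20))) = 2035 / 61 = 33.36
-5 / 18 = -0.28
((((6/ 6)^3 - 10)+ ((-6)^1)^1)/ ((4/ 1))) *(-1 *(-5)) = -75/ 4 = -18.75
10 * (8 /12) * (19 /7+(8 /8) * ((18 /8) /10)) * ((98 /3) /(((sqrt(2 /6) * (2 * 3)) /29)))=167069 * sqrt(3) /54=5358.74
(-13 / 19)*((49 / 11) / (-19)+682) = -1852357 / 3971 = -466.47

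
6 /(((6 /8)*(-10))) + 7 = 31 /5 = 6.20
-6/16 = -3/8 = -0.38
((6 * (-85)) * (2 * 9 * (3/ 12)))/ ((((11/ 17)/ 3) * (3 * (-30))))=2601/ 22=118.23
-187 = -187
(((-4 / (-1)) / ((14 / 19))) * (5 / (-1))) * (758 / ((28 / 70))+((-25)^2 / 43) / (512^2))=-289896632025 / 5636096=-51435.72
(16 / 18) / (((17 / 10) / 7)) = 560 / 153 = 3.66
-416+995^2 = 989609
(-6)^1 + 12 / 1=6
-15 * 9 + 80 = -55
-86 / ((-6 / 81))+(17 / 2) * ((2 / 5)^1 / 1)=5822 / 5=1164.40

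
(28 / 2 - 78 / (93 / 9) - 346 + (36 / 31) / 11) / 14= -57875 / 2387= -24.25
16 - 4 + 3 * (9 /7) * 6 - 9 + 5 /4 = 767 /28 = 27.39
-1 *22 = -22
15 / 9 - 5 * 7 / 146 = 625 / 438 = 1.43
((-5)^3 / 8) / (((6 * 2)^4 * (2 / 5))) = -625 / 331776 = -0.00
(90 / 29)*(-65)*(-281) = 1643850 / 29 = 56684.48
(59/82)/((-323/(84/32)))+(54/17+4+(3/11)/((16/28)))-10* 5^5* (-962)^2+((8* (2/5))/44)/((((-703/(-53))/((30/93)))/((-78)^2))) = -28920124981.59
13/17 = 0.76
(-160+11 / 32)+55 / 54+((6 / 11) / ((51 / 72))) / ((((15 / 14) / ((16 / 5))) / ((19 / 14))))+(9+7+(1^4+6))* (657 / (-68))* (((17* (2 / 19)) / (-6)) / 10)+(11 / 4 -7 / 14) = -11253766643 / 76744800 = -146.64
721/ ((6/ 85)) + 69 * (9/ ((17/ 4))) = 1056749/ 102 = 10360.28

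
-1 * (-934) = 934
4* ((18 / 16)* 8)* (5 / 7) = 180 / 7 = 25.71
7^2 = 49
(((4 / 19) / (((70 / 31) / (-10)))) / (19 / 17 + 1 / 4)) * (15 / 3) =-1360 / 399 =-3.41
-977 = -977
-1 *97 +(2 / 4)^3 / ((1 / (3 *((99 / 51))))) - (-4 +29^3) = -3329453 / 136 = -24481.27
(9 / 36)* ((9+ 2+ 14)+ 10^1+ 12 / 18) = 107 / 12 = 8.92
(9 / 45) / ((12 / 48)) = 4 / 5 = 0.80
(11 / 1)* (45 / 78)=165 / 26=6.35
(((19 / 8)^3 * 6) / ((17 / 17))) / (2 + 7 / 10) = 29.77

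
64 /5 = 12.80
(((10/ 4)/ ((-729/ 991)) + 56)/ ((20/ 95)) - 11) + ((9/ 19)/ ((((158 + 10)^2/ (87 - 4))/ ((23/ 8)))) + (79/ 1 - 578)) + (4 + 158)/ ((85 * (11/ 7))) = -84126812197093/ 324906785280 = -258.93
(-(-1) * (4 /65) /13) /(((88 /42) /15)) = 63 /1859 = 0.03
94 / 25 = 3.76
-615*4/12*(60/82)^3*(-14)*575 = 1086750000/1681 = 646490.18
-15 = -15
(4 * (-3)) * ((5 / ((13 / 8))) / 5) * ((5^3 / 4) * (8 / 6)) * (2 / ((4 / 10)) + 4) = -36000 / 13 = -2769.23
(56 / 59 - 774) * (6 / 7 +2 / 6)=-1140250 / 1239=-920.30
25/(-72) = -25/72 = -0.35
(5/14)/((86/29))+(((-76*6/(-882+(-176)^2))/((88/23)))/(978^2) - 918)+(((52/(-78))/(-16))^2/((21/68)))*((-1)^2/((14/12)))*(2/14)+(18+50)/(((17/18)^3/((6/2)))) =-455981603212954872113/674808794736723108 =-675.72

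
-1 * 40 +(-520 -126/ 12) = -1141/ 2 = -570.50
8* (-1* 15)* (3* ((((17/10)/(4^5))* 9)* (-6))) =4131/128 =32.27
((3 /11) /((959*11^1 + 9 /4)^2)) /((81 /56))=896 /529034821425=0.00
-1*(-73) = 73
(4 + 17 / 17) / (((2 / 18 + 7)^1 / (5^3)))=5625 / 64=87.89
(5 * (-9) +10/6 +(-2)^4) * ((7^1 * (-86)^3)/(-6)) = -182548072/9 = -20283119.11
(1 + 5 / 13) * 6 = 108 / 13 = 8.31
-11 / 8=-1.38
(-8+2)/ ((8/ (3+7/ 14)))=-21/ 8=-2.62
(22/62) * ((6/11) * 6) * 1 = 36/31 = 1.16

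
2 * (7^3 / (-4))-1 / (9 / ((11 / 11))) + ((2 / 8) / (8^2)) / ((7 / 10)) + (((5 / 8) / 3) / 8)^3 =-8502232213 / 49545216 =-171.61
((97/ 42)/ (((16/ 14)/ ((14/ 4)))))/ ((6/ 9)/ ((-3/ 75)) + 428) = 679/ 39488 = 0.02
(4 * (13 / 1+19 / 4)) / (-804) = -71 / 804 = -0.09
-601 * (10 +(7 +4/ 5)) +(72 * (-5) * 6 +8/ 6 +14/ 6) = -192812/ 15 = -12854.13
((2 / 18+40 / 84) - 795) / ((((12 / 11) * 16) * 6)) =-4301 / 567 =-7.59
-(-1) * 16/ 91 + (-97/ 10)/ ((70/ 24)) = -7166/ 2275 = -3.15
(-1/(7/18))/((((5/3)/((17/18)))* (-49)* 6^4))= 17/740880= 0.00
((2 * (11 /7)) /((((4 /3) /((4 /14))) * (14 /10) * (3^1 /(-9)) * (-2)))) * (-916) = -226710 /343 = -660.96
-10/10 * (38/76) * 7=-3.50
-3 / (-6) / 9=1 / 18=0.06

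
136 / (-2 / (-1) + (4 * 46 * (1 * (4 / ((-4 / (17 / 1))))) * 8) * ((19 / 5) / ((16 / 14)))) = -340 / 208007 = -0.00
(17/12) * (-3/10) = -17/40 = -0.42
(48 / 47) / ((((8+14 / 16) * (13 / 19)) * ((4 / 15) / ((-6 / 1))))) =-164160 / 43381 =-3.78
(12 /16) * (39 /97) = 117 /388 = 0.30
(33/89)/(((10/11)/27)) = 11.01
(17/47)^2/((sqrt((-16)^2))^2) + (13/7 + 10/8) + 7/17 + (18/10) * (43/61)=98279108967/20524967680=4.79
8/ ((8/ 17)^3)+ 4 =5169/ 64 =80.77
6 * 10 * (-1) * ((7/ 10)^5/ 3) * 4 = -16807/ 1250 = -13.45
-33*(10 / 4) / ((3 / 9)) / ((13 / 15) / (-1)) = 7425 / 26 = 285.58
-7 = -7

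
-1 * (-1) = 1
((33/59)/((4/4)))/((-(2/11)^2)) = -3993/236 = -16.92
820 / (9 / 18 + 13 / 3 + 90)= 4920 / 569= 8.65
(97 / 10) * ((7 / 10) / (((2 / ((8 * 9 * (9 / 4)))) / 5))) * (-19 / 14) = -149283 / 40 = -3732.08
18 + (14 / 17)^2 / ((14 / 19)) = 5468 / 289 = 18.92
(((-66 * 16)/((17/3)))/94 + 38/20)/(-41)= 659/327590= 0.00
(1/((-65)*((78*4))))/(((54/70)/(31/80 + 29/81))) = -33817/709637760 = -0.00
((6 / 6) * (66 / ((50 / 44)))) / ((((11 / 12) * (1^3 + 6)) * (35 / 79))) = 125136 / 6125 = 20.43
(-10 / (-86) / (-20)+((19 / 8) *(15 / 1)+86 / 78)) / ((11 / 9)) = 1477977 / 49192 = 30.05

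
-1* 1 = -1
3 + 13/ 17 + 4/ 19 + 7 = 3545/ 323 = 10.98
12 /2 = 6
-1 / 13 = -0.08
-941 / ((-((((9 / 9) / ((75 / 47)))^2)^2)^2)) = 39563.70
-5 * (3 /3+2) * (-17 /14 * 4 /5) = 102 /7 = 14.57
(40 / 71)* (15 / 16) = 75 / 142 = 0.53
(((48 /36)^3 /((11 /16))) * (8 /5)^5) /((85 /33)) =33554432 /2390625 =14.04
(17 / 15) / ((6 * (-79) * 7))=-17 / 49770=-0.00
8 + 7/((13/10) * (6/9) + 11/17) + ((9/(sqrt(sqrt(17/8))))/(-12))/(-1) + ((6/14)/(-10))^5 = 3 * 34^(3/4)/68 + 4095025503101/324375100000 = 13.25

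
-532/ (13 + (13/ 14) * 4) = -3724/ 117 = -31.83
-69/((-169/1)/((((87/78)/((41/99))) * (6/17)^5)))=770208912/127896458989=0.01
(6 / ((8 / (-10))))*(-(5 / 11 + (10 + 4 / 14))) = 12405 / 154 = 80.55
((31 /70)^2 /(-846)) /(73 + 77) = -961 /621810000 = -0.00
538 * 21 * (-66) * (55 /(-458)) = 20505870 /229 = 89545.28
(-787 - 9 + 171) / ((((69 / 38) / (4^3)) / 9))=-198260.87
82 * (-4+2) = -164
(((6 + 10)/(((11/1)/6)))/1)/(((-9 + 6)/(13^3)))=-70304/11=-6391.27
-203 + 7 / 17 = -3444 / 17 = -202.59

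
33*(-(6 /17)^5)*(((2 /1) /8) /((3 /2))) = -42768 /1419857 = -0.03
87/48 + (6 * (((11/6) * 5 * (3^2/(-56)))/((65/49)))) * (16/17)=-15767/3536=-4.46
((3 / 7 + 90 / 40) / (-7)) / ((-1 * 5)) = 15 / 196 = 0.08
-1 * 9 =-9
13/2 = 6.50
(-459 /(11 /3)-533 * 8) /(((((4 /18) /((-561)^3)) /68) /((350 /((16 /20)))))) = 103746066393902625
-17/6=-2.83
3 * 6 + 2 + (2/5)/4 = 20.10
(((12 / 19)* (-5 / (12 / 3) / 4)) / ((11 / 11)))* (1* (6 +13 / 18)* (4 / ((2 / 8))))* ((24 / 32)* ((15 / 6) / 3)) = -3025 / 228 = -13.27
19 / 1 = 19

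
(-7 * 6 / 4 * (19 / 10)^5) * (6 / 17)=-155994237 / 1700000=-91.76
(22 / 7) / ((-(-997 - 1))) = 11 / 3493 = 0.00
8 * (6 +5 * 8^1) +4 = 372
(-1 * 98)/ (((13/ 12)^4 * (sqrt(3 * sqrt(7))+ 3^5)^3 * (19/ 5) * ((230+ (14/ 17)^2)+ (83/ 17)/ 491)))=-0.00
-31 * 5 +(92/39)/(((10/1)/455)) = -143/3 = -47.67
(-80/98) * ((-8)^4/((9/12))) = -655360/147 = -4458.23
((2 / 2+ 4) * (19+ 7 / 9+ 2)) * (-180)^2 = 3528000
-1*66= -66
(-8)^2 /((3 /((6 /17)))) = 128 /17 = 7.53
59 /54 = 1.09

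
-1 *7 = -7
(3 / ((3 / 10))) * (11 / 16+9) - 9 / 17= 13103 / 136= 96.35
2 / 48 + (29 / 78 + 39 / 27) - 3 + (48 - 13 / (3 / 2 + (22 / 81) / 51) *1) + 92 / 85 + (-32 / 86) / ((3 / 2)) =39.06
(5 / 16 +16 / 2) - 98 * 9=-873.69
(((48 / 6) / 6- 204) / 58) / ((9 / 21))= -2128 / 261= -8.15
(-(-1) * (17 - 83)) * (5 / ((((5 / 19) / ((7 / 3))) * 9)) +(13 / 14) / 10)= -208681 / 630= -331.24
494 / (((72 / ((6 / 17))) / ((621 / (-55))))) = -51129 / 1870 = -27.34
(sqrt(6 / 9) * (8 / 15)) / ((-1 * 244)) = -2 * sqrt(6) / 2745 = -0.00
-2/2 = -1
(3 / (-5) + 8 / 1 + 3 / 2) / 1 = 89 / 10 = 8.90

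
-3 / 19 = -0.16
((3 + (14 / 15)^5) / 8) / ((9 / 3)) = 2815949 / 18225000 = 0.15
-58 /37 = -1.57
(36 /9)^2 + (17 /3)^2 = 48.11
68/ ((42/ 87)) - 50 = 636/ 7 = 90.86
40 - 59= -19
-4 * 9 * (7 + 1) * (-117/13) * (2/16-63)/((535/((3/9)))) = -54324/535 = -101.54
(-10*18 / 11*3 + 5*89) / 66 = 4355 / 726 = 6.00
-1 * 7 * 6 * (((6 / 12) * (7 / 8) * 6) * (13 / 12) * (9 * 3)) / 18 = -5733 / 32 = -179.16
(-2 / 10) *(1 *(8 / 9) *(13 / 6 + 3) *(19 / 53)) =-2356 / 7155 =-0.33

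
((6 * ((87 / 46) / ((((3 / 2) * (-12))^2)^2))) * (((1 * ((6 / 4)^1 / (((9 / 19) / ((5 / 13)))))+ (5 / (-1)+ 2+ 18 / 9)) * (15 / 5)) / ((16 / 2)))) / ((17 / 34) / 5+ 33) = 0.00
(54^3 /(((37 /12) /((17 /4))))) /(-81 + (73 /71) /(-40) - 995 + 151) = -93856320 /400007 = -234.64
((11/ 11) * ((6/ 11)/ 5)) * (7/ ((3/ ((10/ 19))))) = 28/ 209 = 0.13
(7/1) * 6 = 42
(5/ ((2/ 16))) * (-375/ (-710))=21.13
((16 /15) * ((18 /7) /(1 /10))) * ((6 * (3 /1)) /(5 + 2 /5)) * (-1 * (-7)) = 640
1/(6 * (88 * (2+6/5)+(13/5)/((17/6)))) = 85/144084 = 0.00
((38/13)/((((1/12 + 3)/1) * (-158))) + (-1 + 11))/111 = 379762/4217889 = 0.09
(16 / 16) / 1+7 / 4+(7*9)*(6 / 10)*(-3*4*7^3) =-3111641 / 20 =-155582.05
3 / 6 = 1 / 2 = 0.50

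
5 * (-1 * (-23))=115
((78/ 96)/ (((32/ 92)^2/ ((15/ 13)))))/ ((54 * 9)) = 2645/ 165888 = 0.02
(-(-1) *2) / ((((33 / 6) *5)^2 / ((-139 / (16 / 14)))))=-973 / 3025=-0.32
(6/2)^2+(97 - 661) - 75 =-630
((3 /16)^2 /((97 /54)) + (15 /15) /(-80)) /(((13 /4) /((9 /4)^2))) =35559 /3228160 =0.01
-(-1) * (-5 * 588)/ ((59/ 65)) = -3238.98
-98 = -98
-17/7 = -2.43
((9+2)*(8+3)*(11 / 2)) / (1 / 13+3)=17303 / 80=216.29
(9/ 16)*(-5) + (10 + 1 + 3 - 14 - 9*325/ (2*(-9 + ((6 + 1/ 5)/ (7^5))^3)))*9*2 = 62429692049264856555/ 21364026794624336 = 2922.19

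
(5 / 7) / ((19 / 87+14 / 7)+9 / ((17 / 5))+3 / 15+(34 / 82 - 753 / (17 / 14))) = -1515975 / 1304485252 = -0.00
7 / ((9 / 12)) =28 / 3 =9.33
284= 284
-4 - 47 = -51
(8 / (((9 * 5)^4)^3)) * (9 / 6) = 4 / 22984174518310546875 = 0.00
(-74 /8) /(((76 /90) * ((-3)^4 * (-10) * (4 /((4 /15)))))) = 37 /41040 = 0.00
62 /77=0.81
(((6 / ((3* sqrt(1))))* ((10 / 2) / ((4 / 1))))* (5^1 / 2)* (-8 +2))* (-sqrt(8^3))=600* sqrt(2)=848.53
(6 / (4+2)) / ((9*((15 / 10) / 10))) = 20 / 27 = 0.74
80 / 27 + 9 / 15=481 / 135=3.56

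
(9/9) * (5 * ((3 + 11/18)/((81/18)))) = 325/81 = 4.01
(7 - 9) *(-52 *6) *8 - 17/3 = 14959/3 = 4986.33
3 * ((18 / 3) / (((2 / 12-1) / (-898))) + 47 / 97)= 9408153 / 485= 19398.25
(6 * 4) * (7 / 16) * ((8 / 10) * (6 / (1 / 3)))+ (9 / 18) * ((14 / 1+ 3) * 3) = 1767 / 10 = 176.70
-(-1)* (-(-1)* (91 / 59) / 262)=91 / 15458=0.01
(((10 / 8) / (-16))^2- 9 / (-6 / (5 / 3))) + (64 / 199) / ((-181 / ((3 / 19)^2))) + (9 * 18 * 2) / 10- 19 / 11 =97190090911413 / 2929284075520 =33.18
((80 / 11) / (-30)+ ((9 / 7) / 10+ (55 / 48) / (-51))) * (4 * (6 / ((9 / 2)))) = -128479 / 176715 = -0.73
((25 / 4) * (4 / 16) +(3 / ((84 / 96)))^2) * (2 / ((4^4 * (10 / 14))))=0.15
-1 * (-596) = 596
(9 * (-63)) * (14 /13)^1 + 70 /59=-467432 /767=-609.43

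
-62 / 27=-2.30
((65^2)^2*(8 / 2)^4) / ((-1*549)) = -4569760000 / 549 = -8323788.71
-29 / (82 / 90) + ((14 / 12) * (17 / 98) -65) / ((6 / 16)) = -528541 / 2583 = -204.62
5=5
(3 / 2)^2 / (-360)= -1 / 160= -0.01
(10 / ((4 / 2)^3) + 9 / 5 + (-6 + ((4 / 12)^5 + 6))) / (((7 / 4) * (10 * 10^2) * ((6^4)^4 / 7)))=14843 / 3427648537559040000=0.00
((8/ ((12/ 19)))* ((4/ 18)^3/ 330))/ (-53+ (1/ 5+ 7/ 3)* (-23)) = -152/ 40151133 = -0.00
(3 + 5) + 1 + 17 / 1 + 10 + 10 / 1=46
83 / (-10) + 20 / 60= -239 / 30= -7.97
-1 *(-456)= 456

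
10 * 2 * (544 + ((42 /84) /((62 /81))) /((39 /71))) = 4394225 /403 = 10903.78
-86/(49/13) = -1118/49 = -22.82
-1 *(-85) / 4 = 85 / 4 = 21.25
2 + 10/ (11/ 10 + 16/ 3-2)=566/ 133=4.26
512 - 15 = 497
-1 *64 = -64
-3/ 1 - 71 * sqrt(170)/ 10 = -95.57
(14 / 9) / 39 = 14 / 351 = 0.04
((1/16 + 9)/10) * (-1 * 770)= -11165/16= -697.81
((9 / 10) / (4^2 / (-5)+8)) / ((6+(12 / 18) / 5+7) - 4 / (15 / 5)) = 15 / 944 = 0.02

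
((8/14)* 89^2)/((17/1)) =31684/119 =266.25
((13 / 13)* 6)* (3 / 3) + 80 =86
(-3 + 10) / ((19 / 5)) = 35 / 19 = 1.84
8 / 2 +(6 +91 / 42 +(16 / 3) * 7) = 99 / 2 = 49.50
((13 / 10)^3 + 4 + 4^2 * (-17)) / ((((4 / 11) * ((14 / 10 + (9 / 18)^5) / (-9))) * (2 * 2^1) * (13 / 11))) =289459467 / 297700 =972.32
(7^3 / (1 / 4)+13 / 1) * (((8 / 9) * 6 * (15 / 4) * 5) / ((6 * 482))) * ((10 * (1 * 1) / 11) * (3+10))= 4501250 / 7953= 565.98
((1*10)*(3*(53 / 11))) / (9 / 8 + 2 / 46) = 58512 / 473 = 123.70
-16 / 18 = -8 / 9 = -0.89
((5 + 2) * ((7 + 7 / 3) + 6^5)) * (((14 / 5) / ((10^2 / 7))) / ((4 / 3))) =2002777 / 250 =8011.11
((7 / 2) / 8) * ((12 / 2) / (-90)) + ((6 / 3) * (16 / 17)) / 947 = -105013 / 3863760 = -0.03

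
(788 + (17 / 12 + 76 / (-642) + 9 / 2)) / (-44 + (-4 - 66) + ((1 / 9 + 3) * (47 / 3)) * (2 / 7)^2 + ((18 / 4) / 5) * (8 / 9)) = -321059655 / 44175592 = -7.27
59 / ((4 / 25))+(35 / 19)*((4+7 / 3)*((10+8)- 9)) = 1895 / 4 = 473.75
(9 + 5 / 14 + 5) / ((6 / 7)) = 16.75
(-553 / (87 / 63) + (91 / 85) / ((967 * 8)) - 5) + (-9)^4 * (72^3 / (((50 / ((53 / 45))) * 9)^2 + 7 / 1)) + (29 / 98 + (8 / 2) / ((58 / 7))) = 6272538000286966292273 / 383177804112339880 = 16369.78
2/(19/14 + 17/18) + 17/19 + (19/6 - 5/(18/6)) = 3.26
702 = 702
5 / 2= 2.50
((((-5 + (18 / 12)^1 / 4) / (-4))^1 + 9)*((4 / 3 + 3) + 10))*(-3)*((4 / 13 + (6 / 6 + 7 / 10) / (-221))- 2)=47515 / 64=742.42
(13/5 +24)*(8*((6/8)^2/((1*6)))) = 399/20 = 19.95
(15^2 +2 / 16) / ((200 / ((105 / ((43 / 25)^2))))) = 4727625 / 118336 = 39.95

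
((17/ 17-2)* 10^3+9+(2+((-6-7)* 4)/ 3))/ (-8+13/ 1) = -3019/ 15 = -201.27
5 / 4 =1.25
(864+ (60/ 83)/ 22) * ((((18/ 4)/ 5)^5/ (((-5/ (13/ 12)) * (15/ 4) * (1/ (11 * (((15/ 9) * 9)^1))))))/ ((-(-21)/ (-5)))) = 33642203283/ 29050000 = 1158.08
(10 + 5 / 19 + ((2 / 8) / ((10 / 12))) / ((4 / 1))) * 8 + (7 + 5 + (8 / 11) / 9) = 94.79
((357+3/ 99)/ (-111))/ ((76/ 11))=-5891/ 12654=-0.47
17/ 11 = 1.55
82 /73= 1.12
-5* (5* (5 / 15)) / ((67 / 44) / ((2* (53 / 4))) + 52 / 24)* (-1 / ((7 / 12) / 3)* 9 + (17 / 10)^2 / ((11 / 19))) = 16852039 / 108920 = 154.72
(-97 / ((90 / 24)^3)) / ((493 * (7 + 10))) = -6208 / 28285875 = -0.00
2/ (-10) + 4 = 19/ 5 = 3.80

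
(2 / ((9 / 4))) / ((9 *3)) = 8 / 243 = 0.03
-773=-773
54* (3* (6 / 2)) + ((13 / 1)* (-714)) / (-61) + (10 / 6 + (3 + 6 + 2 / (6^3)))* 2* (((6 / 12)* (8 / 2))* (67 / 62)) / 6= 645.86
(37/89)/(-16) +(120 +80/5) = 193627/1424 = 135.97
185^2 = 34225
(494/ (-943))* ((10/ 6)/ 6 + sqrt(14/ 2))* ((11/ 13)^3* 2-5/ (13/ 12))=710410/ 1434303 + 284164* sqrt(7)/ 159367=5.21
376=376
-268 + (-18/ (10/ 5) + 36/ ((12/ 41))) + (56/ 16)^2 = -567/ 4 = -141.75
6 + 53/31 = 239/31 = 7.71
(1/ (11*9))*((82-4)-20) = 58/ 99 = 0.59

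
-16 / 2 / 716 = -2 / 179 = -0.01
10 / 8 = 5 / 4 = 1.25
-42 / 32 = -1.31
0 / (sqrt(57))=0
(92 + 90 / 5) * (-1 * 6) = -660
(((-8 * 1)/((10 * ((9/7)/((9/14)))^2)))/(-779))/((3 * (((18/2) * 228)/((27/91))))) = 1/80813460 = 0.00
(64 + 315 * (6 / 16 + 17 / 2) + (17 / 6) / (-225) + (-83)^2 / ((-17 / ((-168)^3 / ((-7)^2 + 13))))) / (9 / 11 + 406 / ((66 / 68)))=970243071320479 / 13120086600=73950.97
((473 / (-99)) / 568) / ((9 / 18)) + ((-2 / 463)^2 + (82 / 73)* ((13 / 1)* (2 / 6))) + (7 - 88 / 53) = 21602932547533 / 2119930197516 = 10.19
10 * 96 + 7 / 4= 3847 / 4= 961.75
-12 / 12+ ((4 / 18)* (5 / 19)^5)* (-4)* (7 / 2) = -22372391 / 22284891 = -1.00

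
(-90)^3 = -729000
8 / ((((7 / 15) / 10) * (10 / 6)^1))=720 / 7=102.86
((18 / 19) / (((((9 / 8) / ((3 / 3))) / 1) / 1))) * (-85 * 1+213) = 2048 / 19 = 107.79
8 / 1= 8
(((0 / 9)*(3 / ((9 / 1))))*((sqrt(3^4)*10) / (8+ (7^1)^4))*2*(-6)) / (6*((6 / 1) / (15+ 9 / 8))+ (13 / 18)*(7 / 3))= 0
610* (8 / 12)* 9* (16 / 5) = 11712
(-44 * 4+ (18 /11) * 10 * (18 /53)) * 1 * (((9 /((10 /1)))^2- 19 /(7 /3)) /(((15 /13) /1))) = 552560606 /510125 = 1083.19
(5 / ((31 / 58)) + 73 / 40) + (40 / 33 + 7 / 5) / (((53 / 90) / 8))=33735249 / 722920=46.67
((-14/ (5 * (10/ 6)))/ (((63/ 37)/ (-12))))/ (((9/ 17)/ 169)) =850408/ 225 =3779.59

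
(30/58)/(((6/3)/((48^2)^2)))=39813120/29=1372866.21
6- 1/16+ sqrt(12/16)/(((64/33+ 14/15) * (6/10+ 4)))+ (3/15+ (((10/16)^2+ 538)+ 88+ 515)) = 275 * sqrt(3)/7268+ 367209/320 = 1147.59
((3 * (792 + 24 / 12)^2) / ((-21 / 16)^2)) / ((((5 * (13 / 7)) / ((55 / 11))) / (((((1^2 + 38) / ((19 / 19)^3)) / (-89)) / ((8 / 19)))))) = -383305088 / 623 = -615256.96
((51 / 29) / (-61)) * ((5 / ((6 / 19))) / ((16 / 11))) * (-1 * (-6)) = -53295 / 28304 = -1.88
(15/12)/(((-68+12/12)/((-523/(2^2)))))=2615/1072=2.44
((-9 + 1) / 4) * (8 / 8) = -2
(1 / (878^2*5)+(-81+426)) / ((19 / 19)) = 1329774901 / 3854420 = 345.00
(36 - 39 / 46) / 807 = 539 / 12374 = 0.04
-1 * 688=-688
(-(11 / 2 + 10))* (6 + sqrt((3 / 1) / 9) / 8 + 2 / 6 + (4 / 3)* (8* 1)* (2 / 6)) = -2759 / 18 -31* sqrt(3) / 48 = -154.40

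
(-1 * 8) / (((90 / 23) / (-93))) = 2852 / 15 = 190.13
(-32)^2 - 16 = 1008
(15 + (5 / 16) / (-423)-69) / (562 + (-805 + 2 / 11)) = 4020247 / 18077328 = 0.22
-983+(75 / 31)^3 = -28862678 / 29791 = -968.84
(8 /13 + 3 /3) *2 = 42 /13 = 3.23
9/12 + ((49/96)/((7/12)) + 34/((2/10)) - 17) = 1237/8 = 154.62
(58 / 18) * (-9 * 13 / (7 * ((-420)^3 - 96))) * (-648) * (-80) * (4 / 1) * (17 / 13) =0.20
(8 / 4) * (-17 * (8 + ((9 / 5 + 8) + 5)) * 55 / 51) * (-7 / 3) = 5852 / 3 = 1950.67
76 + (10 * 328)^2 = 10758476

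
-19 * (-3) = 57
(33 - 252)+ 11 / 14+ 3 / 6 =-1524 / 7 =-217.71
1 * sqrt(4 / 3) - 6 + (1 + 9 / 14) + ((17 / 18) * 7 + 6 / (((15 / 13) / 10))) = 2 * sqrt(3) / 3 + 3418 / 63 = 55.41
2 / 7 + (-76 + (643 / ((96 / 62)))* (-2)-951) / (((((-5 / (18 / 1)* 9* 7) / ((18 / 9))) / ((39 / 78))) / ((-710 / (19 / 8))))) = -12660890 / 399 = -31731.55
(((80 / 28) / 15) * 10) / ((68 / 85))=50 / 21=2.38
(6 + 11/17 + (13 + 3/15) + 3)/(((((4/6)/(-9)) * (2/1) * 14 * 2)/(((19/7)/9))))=-55347/33320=-1.66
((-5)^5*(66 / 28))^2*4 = 10634765625 / 49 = 217036033.16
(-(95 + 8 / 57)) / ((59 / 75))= -135575 / 1121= -120.94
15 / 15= 1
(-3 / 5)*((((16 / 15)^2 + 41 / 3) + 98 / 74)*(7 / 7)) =-134272 / 13875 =-9.68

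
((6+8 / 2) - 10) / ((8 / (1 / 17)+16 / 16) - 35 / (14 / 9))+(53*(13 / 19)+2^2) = 765 / 19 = 40.26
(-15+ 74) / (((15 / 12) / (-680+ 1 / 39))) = -6258484 / 195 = -32094.79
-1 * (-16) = 16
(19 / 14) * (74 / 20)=703 / 140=5.02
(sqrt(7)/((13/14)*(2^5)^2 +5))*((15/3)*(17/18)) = 595*sqrt(7)/120438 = 0.01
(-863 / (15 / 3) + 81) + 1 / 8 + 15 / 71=-259189 / 2840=-91.26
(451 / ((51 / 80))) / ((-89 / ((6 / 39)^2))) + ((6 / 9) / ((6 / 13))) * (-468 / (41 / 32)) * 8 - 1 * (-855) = -105865242211 / 31450731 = -3366.07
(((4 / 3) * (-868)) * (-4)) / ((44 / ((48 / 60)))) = 84.17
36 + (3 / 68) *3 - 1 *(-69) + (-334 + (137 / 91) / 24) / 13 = 38345179 / 482664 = 79.44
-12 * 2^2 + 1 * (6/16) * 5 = -369/8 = -46.12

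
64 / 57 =1.12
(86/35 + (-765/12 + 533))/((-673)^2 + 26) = 22013/21137900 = 0.00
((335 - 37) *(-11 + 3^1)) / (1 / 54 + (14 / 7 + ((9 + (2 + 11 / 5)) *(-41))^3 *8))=16092000 / 8559869090887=0.00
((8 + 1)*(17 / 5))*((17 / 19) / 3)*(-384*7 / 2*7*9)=-73410624 / 95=-772743.41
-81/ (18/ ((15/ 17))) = -135/ 34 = -3.97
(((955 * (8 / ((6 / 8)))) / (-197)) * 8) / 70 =-24448 / 4137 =-5.91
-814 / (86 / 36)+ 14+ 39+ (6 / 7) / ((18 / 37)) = -258242 / 903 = -285.98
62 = 62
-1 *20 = -20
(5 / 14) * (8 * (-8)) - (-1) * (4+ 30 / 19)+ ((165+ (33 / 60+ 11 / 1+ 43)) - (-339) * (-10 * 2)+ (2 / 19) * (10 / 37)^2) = -23953032333 / 3641540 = -6577.72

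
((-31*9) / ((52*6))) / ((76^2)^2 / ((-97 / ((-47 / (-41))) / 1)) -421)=369861 / 163248445256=0.00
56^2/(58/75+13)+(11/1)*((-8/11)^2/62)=80236256/352253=227.78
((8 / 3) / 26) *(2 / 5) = 8 / 195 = 0.04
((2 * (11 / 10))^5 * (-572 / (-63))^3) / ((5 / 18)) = 60281147079296 / 434109375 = 138861.66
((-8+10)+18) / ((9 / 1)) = 20 / 9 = 2.22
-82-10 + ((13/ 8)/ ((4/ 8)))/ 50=-91.94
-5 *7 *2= -70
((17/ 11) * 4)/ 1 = 68/ 11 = 6.18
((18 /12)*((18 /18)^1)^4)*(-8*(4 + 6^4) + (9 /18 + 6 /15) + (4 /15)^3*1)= -70193797 /4500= -15598.62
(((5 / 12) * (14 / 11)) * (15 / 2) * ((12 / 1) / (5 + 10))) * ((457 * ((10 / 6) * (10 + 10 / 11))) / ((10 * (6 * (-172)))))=-79975 / 31218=-2.56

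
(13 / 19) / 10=0.07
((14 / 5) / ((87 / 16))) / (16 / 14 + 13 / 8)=12544 / 67425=0.19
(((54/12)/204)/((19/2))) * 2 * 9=27/646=0.04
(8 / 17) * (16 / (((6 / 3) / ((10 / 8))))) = 80 / 17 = 4.71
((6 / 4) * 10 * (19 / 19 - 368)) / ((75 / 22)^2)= -177628 / 375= -473.67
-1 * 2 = -2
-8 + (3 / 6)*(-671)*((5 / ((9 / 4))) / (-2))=364.78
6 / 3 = 2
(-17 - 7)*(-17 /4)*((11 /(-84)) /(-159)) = 187 /2226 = 0.08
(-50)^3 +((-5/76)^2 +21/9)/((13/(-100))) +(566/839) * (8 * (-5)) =-5908265128565/47249124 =-125044.97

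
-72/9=-8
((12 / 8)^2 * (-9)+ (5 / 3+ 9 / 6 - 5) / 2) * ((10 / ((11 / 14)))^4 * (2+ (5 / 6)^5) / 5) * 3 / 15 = -569512157900 / 10673289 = -53358.64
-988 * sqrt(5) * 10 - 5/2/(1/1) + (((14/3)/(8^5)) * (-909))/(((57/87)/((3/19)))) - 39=-9880 * sqrt(5) - 245641423/5914624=-22133.88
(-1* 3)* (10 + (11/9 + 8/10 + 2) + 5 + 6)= -1126/15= -75.07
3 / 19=0.16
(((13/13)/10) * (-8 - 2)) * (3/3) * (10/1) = -10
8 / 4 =2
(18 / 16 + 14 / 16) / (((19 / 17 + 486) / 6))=204 / 8281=0.02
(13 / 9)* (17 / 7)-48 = -2803 / 63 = -44.49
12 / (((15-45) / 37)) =-74 / 5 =-14.80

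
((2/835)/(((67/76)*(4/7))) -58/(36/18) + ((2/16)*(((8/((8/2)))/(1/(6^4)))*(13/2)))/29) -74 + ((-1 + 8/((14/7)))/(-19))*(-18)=-848706919/30825695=-27.53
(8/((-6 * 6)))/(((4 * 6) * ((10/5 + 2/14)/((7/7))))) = -7/1620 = -0.00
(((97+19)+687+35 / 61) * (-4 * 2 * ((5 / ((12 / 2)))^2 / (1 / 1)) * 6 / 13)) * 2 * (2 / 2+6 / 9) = -49018000 / 7137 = -6868.15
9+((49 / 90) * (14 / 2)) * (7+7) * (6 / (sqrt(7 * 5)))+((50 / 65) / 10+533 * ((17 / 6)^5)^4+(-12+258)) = 686 * sqrt(35) / 75+28161059428784851394969521745 / 47530059720818688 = 592489460286.16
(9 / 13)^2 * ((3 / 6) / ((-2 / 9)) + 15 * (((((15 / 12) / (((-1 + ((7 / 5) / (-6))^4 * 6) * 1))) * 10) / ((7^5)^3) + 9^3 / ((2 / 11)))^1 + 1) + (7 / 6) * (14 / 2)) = 12271237200788405669862579 / 425556810252085935332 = 28835.72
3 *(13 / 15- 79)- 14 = -1242 / 5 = -248.40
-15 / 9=-1.67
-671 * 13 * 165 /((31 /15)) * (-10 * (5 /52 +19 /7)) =274019625 /14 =19572830.36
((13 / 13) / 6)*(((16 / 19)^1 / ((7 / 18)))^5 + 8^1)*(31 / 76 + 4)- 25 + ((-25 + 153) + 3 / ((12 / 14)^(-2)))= 346465200219410 / 2372100365901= 146.06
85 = 85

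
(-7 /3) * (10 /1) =-70 /3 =-23.33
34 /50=17 /25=0.68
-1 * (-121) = 121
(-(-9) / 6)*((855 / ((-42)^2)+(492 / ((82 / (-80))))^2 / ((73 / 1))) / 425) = 27099201 / 2432360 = 11.14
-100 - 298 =-398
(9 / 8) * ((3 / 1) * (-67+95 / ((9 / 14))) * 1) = 2181 / 8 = 272.62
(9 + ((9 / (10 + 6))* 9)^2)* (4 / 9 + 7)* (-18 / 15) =-39597 / 128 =-309.35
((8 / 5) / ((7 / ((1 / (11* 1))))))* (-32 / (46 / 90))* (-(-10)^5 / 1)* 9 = -2073600000 / 1771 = -1170863.92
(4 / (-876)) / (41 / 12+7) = -4 / 9125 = -0.00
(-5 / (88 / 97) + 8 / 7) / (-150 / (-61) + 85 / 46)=-3775473 / 3722180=-1.01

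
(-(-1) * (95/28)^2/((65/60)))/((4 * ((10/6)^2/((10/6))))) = 16245/10192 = 1.59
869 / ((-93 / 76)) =-66044 / 93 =-710.15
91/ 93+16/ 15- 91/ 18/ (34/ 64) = -177179/ 23715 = -7.47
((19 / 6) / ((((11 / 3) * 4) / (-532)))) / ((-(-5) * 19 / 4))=-4.84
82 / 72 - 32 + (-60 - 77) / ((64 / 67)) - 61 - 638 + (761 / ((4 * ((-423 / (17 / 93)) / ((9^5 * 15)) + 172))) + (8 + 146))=-39679364480401 / 55250129088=-718.18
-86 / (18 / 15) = -71.67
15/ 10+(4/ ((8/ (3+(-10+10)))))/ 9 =5/ 3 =1.67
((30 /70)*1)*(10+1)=33 /7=4.71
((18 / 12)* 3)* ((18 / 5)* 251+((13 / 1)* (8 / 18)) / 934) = 9494642 / 2335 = 4066.23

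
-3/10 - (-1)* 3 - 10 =-73/10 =-7.30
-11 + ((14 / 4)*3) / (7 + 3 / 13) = -1795 / 188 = -9.55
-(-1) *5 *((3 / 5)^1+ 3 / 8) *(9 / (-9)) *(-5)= 195 / 8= 24.38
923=923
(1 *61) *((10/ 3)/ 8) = 305/ 12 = 25.42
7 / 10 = 0.70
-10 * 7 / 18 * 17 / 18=-595 / 162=-3.67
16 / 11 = 1.45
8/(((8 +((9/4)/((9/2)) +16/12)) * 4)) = 12/59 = 0.20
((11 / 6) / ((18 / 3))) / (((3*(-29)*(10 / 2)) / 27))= -11 / 580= -0.02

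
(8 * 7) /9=56 /9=6.22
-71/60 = -1.18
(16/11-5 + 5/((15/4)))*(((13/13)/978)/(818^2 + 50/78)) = -949/280739272638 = -0.00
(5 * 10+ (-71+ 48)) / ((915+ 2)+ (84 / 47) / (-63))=3807 / 129293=0.03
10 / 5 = 2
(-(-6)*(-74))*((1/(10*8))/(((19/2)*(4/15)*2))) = -333/304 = -1.10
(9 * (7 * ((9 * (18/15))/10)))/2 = 1701/50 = 34.02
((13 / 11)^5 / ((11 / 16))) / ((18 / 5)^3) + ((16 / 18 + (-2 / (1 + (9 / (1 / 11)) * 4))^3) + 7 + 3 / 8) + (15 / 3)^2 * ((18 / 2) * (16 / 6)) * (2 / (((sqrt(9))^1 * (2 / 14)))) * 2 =3625593861426013426919 / 646465193000560296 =5608.34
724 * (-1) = -724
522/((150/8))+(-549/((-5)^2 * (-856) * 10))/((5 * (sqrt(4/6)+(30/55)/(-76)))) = 27.84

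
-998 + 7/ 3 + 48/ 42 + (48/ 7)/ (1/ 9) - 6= -19715/ 21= -938.81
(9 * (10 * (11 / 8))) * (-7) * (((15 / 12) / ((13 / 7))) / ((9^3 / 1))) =-13475 / 16848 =-0.80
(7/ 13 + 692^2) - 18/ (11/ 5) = 478856.36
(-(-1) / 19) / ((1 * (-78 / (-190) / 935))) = 119.87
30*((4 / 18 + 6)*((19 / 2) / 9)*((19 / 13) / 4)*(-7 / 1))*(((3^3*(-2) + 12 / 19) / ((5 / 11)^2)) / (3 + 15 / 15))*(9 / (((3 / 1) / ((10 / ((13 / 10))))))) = 2253020 / 3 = 751006.67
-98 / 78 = -49 / 39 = -1.26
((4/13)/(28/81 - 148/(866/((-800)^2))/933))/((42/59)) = -214518159/58010199338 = -0.00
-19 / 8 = -2.38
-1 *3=-3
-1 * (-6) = 6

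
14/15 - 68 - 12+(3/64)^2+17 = -3813241/61440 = -62.06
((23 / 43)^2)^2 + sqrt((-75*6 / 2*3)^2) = 2307970516 / 3418801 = 675.08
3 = 3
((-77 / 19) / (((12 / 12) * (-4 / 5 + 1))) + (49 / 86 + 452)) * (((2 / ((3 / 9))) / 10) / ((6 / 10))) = 432.31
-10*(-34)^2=-11560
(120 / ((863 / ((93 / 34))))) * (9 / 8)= 12555 / 29342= 0.43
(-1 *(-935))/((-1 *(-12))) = 935/12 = 77.92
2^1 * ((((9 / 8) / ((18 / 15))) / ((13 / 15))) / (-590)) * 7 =-315 / 12272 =-0.03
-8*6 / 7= -48 / 7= -6.86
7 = 7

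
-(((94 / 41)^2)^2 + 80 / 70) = -569130360 / 19780327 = -28.77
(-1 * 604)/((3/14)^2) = -118384/9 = -13153.78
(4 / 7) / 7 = 4 / 49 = 0.08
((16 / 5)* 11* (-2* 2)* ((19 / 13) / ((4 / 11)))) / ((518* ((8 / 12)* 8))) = -6897 / 33670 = -0.20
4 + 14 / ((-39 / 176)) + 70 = 422 / 39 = 10.82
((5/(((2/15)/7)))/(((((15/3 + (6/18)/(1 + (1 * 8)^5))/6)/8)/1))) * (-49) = -7586842725/61442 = -123479.75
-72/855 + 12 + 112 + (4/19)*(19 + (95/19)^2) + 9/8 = 102071/760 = 134.30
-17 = -17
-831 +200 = -631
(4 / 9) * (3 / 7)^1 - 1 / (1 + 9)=19 / 210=0.09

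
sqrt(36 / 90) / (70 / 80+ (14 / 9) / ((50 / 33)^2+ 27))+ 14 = 255224 * sqrt(10) / 1184365+ 14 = 14.68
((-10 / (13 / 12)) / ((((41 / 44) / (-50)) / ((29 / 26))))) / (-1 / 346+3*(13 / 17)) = 22516296000 / 93382133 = 241.12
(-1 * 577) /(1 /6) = -3462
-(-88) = 88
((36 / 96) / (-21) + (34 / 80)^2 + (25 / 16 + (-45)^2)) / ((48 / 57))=431287137 / 179200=2406.74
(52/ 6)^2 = 75.11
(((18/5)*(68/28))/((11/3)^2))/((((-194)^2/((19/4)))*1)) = 26163/318776920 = 0.00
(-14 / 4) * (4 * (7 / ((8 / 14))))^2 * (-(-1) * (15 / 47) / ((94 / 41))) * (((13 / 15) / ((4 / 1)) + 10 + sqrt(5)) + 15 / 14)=-466708781 / 35344 - 10336305 * sqrt(5) / 8836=-15820.49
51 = 51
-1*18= -18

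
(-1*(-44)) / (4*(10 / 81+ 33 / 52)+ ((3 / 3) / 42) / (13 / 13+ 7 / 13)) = 12972960 / 898603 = 14.44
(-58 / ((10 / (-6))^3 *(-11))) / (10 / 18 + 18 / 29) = -408726 / 422125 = -0.97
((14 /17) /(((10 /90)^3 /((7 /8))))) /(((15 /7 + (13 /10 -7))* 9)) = -46305 /2822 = -16.41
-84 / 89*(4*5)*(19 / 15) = -2128 / 89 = -23.91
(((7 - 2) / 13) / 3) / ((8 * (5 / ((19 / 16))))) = 19 / 4992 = 0.00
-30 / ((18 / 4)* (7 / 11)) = -220 / 21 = -10.48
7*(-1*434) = -3038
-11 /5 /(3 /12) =-44 /5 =-8.80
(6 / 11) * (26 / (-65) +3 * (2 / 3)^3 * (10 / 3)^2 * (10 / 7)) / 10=38866 / 51975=0.75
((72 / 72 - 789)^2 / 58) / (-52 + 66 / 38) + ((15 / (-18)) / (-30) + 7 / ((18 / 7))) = -23291227 / 110780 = -210.25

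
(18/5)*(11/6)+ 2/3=109/15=7.27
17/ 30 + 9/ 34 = 212/ 255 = 0.83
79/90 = 0.88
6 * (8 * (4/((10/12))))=1152/5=230.40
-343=-343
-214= -214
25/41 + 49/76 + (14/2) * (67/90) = 906607/140220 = 6.47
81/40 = 2.02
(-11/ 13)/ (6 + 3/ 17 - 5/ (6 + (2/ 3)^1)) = -748/ 4797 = -0.16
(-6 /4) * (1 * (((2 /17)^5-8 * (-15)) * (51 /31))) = -766722924 /2589151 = -296.13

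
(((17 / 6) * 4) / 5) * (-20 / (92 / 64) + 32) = 14144 / 345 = 41.00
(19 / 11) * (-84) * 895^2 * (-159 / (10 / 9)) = 182944177290 / 11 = 16631288844.55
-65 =-65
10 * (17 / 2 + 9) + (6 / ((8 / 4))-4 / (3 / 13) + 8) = 506 / 3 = 168.67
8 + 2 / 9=74 / 9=8.22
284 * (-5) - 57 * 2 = -1534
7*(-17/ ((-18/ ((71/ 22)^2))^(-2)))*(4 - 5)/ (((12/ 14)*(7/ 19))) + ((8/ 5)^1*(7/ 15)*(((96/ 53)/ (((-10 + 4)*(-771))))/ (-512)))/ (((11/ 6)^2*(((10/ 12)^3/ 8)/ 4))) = 147309049326771926496/ 130881354171940625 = 1125.52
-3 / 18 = -1 / 6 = -0.17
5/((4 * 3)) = 0.42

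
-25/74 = -0.34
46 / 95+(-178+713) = 50871 / 95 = 535.48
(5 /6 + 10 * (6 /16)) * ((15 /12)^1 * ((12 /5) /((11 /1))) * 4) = 5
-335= -335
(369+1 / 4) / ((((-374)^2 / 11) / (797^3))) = 747748343321 / 50864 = 14700934.71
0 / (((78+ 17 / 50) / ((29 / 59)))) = 0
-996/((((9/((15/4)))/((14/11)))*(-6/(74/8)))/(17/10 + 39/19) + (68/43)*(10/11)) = -21749525259/24275686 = -895.94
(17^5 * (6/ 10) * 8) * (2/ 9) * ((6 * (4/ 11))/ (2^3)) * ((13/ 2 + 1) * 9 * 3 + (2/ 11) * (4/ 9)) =455615073016/ 5445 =83675862.81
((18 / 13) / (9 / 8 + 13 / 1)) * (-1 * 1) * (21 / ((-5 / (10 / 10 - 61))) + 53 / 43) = -1568016 / 63167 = -24.82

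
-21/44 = -0.48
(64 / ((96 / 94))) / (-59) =-188 / 177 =-1.06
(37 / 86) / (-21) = -37 / 1806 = -0.02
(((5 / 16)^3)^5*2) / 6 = 30517578125 / 3458764513820540928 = 0.00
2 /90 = 1 /45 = 0.02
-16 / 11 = -1.45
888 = 888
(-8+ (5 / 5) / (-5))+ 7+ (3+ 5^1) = 34 / 5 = 6.80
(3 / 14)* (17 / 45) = 17 / 210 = 0.08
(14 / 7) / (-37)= -0.05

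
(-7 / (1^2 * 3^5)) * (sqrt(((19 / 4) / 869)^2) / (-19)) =7 / 844668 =0.00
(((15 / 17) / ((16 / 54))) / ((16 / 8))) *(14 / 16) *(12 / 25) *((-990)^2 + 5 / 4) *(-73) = -97361690013 / 2176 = -44743423.72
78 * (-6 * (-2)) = 936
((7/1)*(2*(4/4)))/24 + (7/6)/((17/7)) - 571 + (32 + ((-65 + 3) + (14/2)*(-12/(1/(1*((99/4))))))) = -546503/204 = -2678.94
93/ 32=2.91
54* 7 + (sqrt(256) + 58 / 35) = 13848 / 35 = 395.66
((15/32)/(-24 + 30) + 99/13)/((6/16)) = 6401/312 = 20.52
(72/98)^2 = 1296/2401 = 0.54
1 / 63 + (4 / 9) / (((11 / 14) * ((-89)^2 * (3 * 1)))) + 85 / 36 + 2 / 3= 200489999 / 65871036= 3.04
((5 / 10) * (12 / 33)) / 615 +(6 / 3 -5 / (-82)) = 27889 / 13530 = 2.06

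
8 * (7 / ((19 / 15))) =840 / 19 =44.21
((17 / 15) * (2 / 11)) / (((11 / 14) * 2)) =238 / 1815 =0.13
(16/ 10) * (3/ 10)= 12/ 25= 0.48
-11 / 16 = -0.69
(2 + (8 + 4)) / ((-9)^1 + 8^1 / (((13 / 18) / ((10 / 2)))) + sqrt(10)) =109746 / 361919-2366 * sqrt(10) / 361919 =0.28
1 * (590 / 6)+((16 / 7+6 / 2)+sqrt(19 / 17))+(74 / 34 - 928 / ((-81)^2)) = sqrt(323) / 17+82490371 / 780759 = 106.71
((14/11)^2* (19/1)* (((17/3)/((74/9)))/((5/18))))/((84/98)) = 1994202/22385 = 89.09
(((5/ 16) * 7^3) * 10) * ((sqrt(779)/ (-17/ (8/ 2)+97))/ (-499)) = -1225 * sqrt(779)/ 52894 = -0.65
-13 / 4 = -3.25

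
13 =13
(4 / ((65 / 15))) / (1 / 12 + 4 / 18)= 432 / 143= 3.02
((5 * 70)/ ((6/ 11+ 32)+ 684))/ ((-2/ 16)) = -2200/ 563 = -3.91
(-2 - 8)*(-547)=5470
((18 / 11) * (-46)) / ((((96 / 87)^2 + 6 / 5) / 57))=-4314330 / 2431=-1774.71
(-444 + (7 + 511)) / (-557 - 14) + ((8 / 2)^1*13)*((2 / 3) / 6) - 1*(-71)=393895 / 5139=76.65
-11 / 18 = -0.61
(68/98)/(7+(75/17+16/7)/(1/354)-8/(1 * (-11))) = 6358/21795431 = 0.00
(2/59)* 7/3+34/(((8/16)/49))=589778/177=3332.08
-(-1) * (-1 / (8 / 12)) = -3 / 2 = -1.50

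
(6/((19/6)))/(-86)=-18/817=-0.02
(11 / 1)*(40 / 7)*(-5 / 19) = -2200 / 133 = -16.54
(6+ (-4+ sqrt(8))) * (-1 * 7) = -14 * sqrt(2) - 14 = -33.80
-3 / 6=-0.50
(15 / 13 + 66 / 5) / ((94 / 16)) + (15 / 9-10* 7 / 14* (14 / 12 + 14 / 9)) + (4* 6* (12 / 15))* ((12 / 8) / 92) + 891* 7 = 7876749539 / 1264770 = 6227.81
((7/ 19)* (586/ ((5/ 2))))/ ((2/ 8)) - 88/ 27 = 877672/ 2565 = 342.17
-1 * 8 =-8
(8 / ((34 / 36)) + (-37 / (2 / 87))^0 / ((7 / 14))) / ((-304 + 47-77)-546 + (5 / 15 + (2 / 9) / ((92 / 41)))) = -0.01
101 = 101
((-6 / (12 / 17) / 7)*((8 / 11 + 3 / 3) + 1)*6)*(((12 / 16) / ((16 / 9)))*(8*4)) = -20655 / 77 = -268.25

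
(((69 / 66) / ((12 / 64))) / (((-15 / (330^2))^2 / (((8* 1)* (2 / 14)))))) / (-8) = -293884800 / 7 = -41983542.86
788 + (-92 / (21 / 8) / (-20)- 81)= 74419 / 105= 708.75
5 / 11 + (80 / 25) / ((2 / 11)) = 993 / 55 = 18.05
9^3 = 729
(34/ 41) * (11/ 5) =374/ 205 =1.82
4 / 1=4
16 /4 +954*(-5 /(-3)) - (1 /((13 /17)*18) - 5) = 374149 /234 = 1598.93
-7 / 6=-1.17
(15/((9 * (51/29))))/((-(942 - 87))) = -29/26163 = -0.00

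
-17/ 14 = -1.21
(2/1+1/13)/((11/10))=270/143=1.89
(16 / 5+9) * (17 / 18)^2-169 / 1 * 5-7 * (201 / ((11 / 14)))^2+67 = -89947249091 / 196020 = -458867.71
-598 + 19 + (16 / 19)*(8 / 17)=-186889 / 323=-578.60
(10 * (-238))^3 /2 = -6740636000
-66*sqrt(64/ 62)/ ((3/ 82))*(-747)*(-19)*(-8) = 819333504*sqrt(62)/ 31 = 208110918.13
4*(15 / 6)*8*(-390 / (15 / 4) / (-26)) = 320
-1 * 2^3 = -8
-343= -343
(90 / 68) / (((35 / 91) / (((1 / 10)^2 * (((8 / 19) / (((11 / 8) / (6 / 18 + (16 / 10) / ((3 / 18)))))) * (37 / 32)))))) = 215007 / 1776500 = 0.12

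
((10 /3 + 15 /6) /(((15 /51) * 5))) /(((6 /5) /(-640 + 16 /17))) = -19012 /9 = -2112.44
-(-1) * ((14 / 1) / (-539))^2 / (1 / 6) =24 / 5929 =0.00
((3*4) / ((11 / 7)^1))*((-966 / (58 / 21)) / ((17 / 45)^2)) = -1725324300 / 92191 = -18714.67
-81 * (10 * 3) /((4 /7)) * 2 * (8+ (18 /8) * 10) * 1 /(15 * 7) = -4941 /2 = -2470.50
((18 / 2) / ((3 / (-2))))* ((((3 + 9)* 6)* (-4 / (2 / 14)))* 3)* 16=580608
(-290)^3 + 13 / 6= -146333987 / 6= -24388997.83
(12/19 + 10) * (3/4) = 303/38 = 7.97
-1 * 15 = -15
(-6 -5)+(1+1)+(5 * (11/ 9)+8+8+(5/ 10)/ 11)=2605/ 198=13.16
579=579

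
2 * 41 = 82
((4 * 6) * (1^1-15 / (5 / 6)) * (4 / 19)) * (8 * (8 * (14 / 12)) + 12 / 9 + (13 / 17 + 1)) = -126912 / 19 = -6679.58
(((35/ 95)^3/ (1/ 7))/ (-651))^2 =117649/ 406899824769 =0.00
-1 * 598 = -598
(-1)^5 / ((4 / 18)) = -4.50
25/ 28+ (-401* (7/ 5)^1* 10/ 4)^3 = -154819363551/ 56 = -2764631491.98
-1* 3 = -3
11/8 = 1.38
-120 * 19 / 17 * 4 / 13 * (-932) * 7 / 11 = 59498880 / 2431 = 24475.06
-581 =-581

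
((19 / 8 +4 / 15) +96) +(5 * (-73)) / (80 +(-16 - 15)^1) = 536213 / 5880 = 91.19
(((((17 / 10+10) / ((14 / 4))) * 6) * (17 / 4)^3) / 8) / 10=1724463 / 89600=19.25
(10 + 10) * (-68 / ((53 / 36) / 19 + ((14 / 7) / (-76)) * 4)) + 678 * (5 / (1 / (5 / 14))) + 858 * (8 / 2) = 375219 / 7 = 53602.71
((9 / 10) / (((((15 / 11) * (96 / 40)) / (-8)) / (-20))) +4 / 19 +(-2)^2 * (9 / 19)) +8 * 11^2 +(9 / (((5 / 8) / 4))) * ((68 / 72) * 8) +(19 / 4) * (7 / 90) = 1983155 / 1368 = 1449.67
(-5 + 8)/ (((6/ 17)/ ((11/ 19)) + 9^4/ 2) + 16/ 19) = 21318/ 23321549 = 0.00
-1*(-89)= 89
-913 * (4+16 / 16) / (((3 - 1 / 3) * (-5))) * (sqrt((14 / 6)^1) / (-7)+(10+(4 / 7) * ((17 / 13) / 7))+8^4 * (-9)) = -12617926.41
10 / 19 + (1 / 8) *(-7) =-0.35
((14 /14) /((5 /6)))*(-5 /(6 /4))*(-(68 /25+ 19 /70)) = 2094 /175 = 11.97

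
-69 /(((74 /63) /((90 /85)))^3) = -12577614147 /248858189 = -50.54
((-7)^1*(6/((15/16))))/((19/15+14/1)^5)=-34020000/629763392149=-0.00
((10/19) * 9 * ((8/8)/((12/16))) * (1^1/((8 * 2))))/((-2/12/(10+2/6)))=-465/19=-24.47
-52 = -52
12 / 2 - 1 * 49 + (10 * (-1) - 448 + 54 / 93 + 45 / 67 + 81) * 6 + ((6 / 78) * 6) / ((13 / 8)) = -806347855 / 351013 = -2297.20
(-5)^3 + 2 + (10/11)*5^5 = 29897/11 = 2717.91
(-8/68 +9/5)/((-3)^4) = 143/6885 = 0.02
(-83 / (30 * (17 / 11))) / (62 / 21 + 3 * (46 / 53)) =-338723 / 1051280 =-0.32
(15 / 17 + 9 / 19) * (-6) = -2628 / 323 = -8.14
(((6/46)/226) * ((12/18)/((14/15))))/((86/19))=0.00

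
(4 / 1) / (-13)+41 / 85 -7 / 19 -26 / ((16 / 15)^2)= -61931079 / 2687360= -23.05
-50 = -50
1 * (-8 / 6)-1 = -7 / 3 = -2.33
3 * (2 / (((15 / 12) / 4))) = 96 / 5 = 19.20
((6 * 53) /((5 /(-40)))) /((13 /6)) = -15264 /13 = -1174.15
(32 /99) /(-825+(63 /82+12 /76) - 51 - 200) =-49856 /165821535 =-0.00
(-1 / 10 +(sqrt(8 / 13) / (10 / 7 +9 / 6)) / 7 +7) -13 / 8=4*sqrt(26) / 533 +211 / 40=5.31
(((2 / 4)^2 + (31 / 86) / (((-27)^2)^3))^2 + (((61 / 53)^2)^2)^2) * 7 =6079749989810907742714300672040546455 / 276457910041104196394997562718338704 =21.99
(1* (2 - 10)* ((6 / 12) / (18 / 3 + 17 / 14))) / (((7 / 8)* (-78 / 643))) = 20576 / 3939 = 5.22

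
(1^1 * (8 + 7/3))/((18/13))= 403/54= 7.46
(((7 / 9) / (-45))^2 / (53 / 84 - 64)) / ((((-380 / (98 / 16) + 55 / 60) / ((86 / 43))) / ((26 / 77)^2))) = 7419776 / 421890289952175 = 0.00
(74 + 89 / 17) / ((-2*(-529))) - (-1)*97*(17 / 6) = 7416749 / 26979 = 274.91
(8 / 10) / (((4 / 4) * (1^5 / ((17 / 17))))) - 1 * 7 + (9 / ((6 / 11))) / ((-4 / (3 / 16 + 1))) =-7103 / 640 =-11.10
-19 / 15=-1.27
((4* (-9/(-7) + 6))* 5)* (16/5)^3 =835584/175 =4774.77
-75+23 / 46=-149 / 2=-74.50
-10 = -10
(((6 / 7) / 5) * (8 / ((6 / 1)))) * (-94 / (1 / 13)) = -9776 / 35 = -279.31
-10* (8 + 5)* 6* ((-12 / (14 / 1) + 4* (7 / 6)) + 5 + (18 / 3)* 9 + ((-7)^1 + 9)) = -353860 / 7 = -50551.43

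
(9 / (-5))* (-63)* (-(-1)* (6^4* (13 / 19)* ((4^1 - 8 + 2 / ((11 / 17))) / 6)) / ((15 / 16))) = -16982784 / 1045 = -16251.47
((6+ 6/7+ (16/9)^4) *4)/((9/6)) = 6189440/137781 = 44.92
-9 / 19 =-0.47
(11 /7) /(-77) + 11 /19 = 520 /931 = 0.56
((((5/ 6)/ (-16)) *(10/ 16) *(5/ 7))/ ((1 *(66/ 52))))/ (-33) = 1625/ 2927232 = 0.00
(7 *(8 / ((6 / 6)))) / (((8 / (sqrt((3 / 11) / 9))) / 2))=14 *sqrt(33) / 33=2.44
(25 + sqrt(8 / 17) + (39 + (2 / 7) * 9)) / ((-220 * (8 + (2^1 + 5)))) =-233 / 11550 - sqrt(34) / 28050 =-0.02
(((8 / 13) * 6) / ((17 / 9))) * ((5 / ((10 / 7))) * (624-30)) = 898128 / 221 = 4063.93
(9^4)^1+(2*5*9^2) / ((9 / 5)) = 7011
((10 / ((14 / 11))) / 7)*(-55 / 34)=-1.82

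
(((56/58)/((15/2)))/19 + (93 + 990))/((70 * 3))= 8951051/1735650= 5.16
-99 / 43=-2.30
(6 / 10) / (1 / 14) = 42 / 5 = 8.40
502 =502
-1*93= -93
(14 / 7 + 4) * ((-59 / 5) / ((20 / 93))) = -16461 / 50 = -329.22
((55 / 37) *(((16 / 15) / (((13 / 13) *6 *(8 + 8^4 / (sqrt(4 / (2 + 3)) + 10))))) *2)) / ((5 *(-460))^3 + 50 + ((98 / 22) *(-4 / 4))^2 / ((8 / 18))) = -0.00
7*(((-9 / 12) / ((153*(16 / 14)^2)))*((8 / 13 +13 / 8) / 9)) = -0.01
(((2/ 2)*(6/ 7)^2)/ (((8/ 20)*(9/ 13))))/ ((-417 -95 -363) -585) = -13/ 7154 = -0.00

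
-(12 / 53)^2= -144 / 2809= -0.05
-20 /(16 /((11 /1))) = -55 /4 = -13.75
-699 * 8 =-5592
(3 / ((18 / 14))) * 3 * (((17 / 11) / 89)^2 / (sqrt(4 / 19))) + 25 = 2023 * sqrt(19) / 1916882 + 25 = 25.00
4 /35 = 0.11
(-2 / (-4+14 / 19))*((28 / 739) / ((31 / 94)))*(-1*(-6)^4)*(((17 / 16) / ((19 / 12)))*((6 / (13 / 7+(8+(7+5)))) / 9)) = -1326528 / 710179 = -1.87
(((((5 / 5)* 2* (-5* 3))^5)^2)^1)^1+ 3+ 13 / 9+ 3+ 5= 5314410000000112 / 9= 590490000000012.44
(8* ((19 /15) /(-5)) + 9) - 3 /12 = 2017 /300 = 6.72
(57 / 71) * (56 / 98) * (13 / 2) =1482 / 497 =2.98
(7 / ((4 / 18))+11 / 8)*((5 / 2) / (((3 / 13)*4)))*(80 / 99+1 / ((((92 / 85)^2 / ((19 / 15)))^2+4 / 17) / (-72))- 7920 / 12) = -126126941336929975 / 1953340402464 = -64569.87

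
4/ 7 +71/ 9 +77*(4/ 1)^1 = 19937/ 63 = 316.46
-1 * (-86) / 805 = 86 / 805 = 0.11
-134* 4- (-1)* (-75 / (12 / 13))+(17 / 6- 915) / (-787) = -5818363 / 9444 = -616.09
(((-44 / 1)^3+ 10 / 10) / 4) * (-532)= 11329339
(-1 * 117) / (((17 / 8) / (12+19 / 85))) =-972504 / 1445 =-673.01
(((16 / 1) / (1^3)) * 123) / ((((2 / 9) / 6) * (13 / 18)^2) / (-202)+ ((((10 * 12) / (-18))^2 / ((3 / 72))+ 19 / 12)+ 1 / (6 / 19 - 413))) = 27268213880448 / 14801423168029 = 1.84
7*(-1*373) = -2611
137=137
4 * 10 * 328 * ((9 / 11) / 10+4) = 53553.45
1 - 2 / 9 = 7 / 9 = 0.78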